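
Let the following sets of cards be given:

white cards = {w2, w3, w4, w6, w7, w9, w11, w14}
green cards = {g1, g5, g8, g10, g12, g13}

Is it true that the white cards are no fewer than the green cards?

True

white cards: 8.
green cards: 6.
The claim requires 8 ≥ 6, which holds.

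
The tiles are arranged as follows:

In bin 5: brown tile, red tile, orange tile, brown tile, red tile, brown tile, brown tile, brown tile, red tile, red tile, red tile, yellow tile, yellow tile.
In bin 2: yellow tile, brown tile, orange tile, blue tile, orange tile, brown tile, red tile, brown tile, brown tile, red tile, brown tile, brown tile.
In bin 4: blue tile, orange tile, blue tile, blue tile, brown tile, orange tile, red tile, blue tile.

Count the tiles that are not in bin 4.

Total tiles: 33; with the excluded value: 8; remaining 33 − 8 = 25.

25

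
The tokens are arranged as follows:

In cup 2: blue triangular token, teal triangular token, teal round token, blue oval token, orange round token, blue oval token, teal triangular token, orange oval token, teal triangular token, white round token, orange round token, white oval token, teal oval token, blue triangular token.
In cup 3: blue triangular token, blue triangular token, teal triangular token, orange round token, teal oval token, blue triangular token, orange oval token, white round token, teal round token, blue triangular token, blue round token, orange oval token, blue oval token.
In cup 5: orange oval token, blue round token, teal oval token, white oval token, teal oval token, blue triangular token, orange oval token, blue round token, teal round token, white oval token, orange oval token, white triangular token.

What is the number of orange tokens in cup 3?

3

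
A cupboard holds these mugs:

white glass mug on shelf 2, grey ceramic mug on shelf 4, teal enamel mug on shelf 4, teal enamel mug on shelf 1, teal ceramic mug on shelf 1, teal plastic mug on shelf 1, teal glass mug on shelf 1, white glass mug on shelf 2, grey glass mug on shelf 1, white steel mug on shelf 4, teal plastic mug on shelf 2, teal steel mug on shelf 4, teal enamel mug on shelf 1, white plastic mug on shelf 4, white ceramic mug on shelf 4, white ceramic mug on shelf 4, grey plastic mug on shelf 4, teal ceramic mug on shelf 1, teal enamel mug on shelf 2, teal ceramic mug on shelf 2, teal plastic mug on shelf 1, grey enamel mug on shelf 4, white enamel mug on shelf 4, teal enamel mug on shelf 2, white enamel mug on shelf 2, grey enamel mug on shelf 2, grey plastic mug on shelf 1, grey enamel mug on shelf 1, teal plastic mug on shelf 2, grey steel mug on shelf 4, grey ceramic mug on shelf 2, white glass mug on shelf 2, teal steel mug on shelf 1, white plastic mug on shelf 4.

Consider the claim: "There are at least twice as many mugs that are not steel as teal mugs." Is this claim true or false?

True

There are 30 mugs that are not steel.
There are 15 teal mugs.
The claim requires 30 ≥ 2 × 15 = 30, which holds.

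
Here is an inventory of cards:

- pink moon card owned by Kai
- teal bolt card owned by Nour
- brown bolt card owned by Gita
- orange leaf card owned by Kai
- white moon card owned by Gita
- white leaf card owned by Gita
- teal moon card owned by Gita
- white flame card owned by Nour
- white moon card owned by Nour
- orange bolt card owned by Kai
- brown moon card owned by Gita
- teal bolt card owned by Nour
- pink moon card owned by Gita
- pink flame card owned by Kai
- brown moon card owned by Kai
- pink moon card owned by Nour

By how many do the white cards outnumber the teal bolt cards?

white cards: 4.
teal bolt cards: 2.
4 − 2 = 2.

2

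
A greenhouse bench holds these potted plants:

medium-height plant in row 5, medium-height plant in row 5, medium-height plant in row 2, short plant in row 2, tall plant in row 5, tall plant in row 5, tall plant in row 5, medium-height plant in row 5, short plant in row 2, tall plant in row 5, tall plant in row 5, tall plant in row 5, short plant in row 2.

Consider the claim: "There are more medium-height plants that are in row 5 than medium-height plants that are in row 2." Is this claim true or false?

There are 3 medium-height plants in row 5.
There is 1 medium-height plant in row 2.
The claim requires 3 > 1, which holds.

True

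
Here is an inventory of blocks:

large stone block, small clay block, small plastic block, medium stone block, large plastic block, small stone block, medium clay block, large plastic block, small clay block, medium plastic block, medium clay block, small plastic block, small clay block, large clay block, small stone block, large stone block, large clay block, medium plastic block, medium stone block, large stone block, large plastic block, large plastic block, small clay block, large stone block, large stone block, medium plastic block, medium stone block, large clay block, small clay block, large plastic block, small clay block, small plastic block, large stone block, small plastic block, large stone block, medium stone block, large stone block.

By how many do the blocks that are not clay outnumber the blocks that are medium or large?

blocks that are not clay: 26.
blocks that are medium or large: 25.
26 − 25 = 1.

1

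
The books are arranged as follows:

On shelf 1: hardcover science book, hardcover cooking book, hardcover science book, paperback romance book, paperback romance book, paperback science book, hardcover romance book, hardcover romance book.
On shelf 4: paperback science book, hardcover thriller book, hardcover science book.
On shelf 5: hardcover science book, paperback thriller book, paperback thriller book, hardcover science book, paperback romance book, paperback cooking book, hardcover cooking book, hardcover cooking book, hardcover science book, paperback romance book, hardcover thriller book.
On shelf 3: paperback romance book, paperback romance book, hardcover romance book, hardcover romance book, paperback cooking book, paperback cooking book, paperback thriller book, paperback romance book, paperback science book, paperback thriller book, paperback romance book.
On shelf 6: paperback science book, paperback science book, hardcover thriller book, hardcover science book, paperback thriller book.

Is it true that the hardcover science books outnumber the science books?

False

|hardcover science books| = 7.
|science books| = 12.
The claim requires 7 > 12, which does not hold.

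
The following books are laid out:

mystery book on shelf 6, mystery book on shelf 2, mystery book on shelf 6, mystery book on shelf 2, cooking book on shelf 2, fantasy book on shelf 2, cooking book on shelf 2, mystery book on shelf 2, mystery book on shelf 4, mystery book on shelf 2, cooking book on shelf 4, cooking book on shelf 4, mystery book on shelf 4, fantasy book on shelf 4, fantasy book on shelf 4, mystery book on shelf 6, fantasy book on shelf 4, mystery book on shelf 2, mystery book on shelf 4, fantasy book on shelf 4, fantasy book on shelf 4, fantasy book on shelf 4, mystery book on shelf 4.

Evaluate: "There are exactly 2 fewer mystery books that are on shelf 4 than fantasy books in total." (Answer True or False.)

There are 4 mystery books on shelf 4.
There are 7 fantasy books.
The claim requires 7 − 4 (= 3) to equal 2, which does not hold.

False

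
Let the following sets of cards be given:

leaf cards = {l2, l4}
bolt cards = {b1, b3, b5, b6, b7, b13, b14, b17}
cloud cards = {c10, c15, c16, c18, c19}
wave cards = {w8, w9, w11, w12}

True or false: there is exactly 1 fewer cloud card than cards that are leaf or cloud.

False

There are 5 cloud cards.
There are 7 cards that are leaf or cloud.
The claim requires 7 − 5 (= 2) to equal 1, which does not hold.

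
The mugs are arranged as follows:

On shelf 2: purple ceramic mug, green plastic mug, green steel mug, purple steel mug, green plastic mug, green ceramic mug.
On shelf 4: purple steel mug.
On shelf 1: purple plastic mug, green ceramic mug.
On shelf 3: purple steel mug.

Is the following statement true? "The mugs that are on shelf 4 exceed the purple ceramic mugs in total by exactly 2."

False

|mugs on shelf 4| = 1.
|purple ceramic mugs| = 1.
The claim requires 1 − 1 (= 0) to equal 2, which does not hold.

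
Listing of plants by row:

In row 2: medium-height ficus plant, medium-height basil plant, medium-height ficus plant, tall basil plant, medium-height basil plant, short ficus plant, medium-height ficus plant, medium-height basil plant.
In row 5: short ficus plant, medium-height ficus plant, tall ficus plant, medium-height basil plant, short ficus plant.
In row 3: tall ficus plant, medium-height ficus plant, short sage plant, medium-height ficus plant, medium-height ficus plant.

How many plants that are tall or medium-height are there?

medium-height: 11; tall: 3; together 11 + 3 = 14.

14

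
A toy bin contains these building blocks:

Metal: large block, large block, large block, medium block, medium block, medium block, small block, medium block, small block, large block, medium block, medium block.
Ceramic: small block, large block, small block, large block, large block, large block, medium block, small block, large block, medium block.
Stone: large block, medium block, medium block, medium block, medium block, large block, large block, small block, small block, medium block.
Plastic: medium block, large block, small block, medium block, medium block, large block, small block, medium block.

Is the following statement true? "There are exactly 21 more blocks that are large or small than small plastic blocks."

|blocks that are large or small| = 23.
|small plastic blocks| = 2.
The claim requires 23 − 2 (= 21) to equal 21, which holds.

True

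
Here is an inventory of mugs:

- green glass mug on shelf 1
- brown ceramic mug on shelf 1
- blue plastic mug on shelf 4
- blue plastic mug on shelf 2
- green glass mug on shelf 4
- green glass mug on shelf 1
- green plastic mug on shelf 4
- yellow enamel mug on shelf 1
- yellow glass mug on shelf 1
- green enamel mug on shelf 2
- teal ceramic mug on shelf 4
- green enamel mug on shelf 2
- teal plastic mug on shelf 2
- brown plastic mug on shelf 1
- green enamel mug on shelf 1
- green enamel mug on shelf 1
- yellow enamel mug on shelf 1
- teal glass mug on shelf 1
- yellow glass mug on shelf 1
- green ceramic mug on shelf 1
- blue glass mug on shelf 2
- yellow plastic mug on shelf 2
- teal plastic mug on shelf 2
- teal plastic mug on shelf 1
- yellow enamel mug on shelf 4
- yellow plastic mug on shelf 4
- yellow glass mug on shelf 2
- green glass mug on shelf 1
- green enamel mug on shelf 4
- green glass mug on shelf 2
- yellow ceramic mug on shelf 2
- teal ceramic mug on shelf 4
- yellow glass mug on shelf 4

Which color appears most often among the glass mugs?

Counts by color (restricted to glass mugs): green 5, yellow 4, teal 1, blue 1.
The maximum is 5, held uniquely by green.

green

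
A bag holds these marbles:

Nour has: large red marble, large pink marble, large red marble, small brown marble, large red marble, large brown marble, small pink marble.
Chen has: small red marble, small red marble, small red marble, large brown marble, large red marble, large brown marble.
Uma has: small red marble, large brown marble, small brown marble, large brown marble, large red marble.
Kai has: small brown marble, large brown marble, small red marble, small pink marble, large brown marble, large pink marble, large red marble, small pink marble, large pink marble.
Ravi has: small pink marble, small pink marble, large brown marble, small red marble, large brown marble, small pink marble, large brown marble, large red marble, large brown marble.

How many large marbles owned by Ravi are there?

5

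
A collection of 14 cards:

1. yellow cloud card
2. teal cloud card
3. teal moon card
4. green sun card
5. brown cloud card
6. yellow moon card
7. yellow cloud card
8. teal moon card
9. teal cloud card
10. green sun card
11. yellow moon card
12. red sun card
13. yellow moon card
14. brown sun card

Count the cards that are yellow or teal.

9

teal: 4; yellow: 5; together 4 + 5 = 9.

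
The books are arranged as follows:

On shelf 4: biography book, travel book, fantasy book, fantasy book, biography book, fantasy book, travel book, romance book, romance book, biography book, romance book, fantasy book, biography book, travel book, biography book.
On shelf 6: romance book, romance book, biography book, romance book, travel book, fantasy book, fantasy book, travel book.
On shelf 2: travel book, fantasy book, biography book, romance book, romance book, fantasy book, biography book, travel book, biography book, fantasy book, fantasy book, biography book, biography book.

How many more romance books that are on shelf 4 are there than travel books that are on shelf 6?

1

romance books on shelf 4: 3.
travel books on shelf 6: 2.
3 − 2 = 1.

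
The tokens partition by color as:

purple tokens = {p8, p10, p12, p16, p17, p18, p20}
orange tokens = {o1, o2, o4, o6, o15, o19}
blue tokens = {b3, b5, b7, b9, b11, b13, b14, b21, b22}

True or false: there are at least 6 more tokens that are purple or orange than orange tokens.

True

tokens that are purple or orange: 13.
orange tokens: 6.
The claim requires 13 − 6 = 7 ≥ 6, which holds.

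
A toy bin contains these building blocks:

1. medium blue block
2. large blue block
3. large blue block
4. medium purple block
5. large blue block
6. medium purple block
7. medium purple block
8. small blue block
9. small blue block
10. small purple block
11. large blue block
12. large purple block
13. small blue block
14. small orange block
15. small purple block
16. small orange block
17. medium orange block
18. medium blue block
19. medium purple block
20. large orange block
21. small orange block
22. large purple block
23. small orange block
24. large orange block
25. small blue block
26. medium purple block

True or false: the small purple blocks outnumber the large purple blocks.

False

small purple blocks: 2.
large purple blocks: 2.
The claim requires 2 > 2, which does not hold.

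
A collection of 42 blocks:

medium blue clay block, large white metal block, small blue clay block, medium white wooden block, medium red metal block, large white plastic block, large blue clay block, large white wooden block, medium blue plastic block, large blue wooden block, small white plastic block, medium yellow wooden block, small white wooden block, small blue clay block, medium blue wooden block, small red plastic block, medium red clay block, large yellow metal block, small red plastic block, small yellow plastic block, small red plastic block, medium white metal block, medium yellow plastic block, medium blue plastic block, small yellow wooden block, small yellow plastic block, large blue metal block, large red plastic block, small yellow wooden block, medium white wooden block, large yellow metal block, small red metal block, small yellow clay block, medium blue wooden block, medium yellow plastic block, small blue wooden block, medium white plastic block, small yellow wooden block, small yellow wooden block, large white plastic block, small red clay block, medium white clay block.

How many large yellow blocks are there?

2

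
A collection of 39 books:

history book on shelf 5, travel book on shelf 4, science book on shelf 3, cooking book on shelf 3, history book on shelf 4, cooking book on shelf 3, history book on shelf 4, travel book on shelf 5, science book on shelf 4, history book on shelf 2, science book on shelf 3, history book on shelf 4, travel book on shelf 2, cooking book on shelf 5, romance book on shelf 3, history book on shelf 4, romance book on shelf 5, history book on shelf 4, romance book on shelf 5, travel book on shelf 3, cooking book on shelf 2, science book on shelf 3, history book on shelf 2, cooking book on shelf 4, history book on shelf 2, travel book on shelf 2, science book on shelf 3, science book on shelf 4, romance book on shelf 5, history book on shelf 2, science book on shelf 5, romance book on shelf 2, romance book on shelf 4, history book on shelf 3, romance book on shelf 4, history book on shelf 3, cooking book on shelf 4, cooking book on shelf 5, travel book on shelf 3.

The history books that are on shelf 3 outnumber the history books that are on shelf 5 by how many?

history books on shelf 3: 2.
history books on shelf 5: 1.
2 − 1 = 1.

1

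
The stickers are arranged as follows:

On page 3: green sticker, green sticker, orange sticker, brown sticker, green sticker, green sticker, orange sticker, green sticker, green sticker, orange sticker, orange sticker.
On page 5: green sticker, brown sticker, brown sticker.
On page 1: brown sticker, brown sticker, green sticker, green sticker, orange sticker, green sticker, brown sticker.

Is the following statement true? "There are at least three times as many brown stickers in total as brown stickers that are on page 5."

True

There are 6 brown stickers.
There are 2 brown stickers on page 5.
The claim requires 6 ≥ 3 × 2 = 6, which holds.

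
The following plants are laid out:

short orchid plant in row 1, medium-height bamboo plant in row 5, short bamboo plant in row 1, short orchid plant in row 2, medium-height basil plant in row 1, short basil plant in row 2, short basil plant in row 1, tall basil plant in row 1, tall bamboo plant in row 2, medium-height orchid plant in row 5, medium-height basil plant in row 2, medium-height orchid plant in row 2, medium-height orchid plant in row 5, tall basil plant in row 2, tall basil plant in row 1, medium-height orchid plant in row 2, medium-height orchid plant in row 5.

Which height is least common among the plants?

tall

Counts by height: medium-height 8, short 5, tall 4.
The minimum is 4, held uniquely by tall.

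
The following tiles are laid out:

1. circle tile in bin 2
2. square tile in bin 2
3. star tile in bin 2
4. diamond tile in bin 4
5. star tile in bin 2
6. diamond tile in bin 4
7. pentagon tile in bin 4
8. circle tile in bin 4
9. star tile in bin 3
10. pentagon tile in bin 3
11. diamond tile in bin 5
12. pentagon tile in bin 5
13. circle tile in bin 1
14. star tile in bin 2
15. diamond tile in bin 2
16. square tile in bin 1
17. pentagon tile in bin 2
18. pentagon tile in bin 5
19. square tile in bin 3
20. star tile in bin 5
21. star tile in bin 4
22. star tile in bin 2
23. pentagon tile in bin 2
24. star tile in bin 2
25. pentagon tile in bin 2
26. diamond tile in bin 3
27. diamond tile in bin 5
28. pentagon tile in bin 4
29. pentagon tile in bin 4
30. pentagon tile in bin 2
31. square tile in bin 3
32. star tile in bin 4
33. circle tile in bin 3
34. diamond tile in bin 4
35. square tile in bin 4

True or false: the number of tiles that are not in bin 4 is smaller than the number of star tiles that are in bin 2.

False

|tiles that are not in bin 4| = 25.
|star tiles in bin 2| = 5.
The claim requires 25 < 5, which does not hold.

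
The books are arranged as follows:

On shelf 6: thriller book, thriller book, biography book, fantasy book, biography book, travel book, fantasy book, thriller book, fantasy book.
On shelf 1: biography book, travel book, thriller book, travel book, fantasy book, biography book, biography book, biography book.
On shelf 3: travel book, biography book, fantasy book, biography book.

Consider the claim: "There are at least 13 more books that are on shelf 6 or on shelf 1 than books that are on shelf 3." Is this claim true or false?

True

|books on shelf 6 or on shelf 1| = 17.
|books on shelf 3| = 4.
The claim requires 17 − 4 = 13 ≥ 13, which holds.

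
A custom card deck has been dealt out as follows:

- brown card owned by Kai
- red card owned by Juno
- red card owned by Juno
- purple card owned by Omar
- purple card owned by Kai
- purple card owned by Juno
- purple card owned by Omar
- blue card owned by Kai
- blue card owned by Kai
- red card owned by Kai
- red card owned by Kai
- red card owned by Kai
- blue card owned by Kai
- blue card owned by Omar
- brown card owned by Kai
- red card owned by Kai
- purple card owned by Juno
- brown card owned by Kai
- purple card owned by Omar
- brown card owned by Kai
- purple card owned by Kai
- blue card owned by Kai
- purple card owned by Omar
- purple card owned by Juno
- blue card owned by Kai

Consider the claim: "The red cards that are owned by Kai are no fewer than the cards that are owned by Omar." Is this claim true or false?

Count of red cards owned by Kai: 4.
Count of cards owned by Omar: 5.
The claim requires 4 ≥ 5, which does not hold.

False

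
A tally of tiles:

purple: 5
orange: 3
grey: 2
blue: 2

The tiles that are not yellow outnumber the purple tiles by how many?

tiles that are not yellow: 12.
purple tiles: 5.
12 − 5 = 7.

7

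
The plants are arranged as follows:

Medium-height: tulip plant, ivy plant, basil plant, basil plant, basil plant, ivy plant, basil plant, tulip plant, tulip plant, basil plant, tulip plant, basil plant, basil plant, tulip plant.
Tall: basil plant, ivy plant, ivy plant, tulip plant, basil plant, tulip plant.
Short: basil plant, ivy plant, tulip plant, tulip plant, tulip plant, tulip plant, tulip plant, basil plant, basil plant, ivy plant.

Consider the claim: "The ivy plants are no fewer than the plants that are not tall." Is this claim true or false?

False

|ivy plants| = 6.
|plants that are not tall| = 24.
The claim requires 6 ≥ 24, which does not hold.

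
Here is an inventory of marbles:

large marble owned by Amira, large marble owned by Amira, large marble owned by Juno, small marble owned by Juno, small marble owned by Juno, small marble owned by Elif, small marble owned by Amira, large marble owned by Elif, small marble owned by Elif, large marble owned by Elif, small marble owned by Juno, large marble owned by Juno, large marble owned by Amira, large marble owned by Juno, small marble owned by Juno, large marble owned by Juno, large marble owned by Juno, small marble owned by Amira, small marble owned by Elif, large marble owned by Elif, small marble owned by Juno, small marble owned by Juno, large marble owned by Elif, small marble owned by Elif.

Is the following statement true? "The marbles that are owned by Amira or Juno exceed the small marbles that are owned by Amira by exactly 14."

True

Count of marbles owned by Amira or Juno: 16.
Count of small marbles owned by Amira: 2.
The claim requires 16 − 2 (= 14) to equal 14, which holds.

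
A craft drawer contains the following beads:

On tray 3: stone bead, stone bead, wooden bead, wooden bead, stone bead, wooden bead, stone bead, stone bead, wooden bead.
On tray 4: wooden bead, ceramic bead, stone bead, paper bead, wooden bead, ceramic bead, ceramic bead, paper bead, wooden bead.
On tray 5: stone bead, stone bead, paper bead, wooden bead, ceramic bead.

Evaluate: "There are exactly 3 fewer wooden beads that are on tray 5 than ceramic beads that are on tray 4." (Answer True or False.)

False

|wooden beads on tray 5| = 1.
|ceramic beads on tray 4| = 3.
The claim requires 3 − 1 (= 2) to equal 3, which does not hold.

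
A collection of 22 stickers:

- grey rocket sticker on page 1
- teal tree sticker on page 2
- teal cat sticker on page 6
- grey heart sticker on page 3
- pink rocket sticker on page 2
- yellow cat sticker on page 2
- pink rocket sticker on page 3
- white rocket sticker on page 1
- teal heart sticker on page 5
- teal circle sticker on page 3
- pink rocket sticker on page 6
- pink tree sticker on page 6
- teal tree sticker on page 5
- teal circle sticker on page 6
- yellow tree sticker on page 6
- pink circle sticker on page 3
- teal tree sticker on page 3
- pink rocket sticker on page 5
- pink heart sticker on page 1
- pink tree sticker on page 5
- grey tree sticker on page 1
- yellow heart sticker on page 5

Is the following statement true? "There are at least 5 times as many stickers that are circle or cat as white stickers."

True

|stickers that are circle or cat| = 5.
|white stickers| = 1.
The claim requires 5 ≥ 5 × 1 = 5, which holds.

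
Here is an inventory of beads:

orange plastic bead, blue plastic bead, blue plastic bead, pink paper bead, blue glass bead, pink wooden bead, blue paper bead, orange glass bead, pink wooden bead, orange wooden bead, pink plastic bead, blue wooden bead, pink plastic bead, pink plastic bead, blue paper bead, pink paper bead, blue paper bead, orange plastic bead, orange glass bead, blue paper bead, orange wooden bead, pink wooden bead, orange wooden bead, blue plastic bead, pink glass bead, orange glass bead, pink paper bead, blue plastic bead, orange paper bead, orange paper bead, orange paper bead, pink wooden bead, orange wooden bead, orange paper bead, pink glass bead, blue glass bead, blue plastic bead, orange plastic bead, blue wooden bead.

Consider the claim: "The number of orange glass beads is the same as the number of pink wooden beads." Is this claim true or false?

There are 3 orange glass beads.
There are 4 pink wooden beads.
The claim requires 3 = 4, which does not hold.

False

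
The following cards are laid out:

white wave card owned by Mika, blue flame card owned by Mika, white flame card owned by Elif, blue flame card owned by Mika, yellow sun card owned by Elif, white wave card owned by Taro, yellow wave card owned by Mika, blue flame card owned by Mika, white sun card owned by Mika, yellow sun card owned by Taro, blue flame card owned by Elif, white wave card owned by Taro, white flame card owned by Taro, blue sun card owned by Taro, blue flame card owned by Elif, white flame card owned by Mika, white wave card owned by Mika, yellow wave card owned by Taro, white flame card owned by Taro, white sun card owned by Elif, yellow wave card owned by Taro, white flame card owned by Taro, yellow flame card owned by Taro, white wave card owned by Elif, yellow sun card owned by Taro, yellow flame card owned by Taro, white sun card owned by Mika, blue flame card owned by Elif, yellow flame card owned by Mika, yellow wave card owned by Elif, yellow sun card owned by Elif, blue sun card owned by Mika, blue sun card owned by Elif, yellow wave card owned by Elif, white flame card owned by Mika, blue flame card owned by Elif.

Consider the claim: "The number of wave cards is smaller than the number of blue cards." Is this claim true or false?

False

wave cards: 10.
blue cards: 10.
The claim requires 10 < 10, which does not hold.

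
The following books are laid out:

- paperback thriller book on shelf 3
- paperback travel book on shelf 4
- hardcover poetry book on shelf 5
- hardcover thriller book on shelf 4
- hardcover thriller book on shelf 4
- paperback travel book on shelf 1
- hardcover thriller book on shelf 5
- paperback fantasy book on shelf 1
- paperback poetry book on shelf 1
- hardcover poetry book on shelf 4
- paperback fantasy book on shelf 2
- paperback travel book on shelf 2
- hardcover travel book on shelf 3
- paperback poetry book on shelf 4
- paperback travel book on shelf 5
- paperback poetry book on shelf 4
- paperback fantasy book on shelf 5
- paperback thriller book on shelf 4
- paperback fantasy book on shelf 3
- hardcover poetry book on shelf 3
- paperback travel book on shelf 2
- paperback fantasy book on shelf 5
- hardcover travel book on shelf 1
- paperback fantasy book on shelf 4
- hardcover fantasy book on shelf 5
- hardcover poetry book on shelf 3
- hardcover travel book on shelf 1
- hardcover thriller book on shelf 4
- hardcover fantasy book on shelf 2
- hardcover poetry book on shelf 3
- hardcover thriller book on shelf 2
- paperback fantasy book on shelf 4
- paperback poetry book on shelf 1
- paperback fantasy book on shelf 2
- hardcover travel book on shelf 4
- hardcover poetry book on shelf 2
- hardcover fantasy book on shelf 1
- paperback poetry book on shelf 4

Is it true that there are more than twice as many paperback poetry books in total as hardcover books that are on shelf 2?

False

|paperback poetry books| = 5.
|hardcover books on shelf 2| = 3.
The claim requires 5 > 2 × 3 = 6, which does not hold.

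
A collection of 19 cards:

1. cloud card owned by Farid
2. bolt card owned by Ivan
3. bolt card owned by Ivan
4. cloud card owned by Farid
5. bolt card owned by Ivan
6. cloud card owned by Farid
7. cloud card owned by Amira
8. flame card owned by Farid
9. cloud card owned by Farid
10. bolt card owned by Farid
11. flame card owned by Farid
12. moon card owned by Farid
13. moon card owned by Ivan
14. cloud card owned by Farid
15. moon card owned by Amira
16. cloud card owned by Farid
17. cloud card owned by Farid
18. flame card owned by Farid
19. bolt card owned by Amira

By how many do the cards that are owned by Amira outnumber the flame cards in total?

cards owned by Amira: 3.
flame cards: 3.
3 − 3 = 0.

0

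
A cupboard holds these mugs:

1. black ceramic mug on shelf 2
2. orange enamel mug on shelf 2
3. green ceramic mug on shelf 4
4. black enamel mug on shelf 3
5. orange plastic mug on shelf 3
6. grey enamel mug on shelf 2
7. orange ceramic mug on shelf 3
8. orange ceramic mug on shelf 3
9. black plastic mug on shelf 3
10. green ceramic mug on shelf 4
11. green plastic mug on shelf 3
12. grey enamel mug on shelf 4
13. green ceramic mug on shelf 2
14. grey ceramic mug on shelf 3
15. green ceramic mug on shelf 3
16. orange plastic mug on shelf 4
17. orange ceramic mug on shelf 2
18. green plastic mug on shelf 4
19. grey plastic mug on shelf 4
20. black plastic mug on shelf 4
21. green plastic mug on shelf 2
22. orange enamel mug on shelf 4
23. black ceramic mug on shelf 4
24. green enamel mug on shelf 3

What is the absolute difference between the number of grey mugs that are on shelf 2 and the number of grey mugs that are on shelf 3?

grey mugs on shelf 2: 1. grey mugs on shelf 3: 1.
|1 − 1| = 1 − 1 = 0.

0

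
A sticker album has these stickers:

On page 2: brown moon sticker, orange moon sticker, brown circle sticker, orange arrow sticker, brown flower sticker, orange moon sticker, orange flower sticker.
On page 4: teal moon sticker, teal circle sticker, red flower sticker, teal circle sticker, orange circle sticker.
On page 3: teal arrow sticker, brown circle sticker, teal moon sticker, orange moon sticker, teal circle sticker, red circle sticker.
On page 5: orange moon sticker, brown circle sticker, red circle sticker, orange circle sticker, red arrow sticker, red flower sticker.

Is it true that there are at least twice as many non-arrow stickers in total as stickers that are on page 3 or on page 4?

False

|non-arrow stickers| = 21.
|stickers on page 3 or on page 4| = 11.
The claim requires 21 ≥ 2 × 11 = 22, which does not hold.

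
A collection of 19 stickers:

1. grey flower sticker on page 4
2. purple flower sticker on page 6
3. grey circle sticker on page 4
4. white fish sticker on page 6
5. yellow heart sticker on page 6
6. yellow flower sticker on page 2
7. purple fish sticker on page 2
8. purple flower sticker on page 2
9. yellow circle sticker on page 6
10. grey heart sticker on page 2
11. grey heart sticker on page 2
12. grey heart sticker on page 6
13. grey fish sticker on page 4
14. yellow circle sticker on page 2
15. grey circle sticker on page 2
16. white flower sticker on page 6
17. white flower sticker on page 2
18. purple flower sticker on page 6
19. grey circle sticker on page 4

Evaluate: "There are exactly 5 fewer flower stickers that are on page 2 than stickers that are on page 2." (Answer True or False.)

True

|flower stickers on page 2| = 3.
|stickers on page 2| = 8.
The claim requires 8 − 3 (= 5) to equal 5, which holds.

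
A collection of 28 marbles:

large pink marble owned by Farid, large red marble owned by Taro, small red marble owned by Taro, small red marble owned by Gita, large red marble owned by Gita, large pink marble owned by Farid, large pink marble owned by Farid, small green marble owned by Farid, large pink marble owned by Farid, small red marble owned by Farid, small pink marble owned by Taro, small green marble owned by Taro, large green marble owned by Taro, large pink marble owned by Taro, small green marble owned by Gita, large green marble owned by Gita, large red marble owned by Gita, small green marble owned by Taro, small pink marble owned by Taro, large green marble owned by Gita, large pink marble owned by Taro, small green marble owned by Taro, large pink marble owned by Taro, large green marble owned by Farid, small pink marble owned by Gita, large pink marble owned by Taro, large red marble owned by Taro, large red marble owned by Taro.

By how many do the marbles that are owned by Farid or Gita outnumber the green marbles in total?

5

marbles owned by Farid or Gita: 14.
green marbles: 9.
14 − 9 = 5.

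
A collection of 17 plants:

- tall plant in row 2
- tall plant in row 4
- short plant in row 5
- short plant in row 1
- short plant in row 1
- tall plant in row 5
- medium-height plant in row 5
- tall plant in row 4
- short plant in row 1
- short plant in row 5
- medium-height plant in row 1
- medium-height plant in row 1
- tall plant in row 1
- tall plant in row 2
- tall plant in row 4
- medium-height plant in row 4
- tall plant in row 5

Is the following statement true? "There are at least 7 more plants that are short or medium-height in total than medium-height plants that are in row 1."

True

|plants that are short or medium-height| = 9.
|medium-height plants in row 1| = 2.
The claim requires 9 − 2 = 7 ≥ 7, which holds.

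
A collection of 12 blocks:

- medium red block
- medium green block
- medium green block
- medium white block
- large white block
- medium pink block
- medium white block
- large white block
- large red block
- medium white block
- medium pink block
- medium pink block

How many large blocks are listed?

3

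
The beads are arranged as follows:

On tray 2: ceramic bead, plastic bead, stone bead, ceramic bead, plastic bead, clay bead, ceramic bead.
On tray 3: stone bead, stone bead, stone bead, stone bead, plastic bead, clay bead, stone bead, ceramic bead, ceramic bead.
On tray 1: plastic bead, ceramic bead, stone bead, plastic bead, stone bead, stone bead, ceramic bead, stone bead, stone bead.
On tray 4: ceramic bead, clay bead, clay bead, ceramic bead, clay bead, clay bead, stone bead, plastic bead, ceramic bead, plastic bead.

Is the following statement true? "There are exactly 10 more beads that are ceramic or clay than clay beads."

True

|beads that are ceramic or clay| = 16.
|clay beads| = 6.
The claim requires 16 − 6 (= 10) to equal 10, which holds.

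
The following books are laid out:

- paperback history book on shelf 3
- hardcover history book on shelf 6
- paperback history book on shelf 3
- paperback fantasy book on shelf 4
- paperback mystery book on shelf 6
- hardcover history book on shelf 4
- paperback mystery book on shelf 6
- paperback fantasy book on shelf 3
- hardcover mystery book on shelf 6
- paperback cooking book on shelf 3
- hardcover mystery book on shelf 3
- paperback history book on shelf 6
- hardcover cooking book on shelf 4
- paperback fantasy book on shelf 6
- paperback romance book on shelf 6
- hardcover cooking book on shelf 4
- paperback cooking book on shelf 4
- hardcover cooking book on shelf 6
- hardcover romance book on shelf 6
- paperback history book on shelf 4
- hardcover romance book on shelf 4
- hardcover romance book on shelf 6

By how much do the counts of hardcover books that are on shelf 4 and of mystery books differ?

hardcover books on shelf 4: 4. mystery books: 4.
|4 − 4| = 4 − 4 = 0.

0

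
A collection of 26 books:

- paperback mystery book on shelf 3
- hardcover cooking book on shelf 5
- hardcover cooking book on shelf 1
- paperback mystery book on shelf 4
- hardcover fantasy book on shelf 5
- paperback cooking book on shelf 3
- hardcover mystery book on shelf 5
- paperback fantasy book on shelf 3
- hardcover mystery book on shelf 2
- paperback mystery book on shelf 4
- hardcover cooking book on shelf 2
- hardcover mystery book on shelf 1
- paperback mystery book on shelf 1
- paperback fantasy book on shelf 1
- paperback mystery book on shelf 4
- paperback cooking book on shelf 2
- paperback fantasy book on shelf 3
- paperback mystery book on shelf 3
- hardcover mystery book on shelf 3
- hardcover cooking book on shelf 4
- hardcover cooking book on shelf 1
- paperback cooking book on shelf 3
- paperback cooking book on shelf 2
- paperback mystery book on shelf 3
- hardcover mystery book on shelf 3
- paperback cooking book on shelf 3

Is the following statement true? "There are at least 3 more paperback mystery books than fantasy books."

|paperback mystery books| = 7.
|fantasy books| = 4.
The claim requires 7 − 4 = 3 ≥ 3, which holds.

True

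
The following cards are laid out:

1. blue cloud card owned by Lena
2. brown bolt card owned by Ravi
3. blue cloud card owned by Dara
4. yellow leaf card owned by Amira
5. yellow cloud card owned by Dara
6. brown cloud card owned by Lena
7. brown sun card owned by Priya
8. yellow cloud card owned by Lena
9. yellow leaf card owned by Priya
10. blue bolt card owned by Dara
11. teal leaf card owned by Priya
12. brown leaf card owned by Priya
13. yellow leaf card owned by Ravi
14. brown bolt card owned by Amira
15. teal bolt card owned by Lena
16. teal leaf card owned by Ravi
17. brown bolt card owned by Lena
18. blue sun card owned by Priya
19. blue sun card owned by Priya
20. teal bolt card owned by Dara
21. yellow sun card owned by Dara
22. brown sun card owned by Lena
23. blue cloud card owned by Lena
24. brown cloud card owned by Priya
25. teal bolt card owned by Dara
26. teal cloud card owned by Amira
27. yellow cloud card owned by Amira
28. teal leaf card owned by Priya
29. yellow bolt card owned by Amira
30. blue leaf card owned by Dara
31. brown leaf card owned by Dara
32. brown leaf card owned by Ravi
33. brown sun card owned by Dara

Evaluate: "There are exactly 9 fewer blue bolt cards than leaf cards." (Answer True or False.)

True

There is 1 blue bolt card.
There are 10 leaf cards.
The claim requires 10 − 1 (= 9) to equal 9, which holds.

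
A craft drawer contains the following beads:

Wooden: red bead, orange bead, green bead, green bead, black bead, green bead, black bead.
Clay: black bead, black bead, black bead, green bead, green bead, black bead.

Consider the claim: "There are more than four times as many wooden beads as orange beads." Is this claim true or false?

wooden beads: 7.
orange beads: 1.
The claim requires 7 > 4 × 1 = 4, which holds.

True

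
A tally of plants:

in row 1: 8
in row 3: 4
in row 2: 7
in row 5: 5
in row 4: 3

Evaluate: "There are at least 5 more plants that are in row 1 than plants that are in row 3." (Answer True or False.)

plants in row 1: 8.
plants in row 3: 4.
The claim requires 8 − 4 = 4 ≥ 5, which does not hold.

False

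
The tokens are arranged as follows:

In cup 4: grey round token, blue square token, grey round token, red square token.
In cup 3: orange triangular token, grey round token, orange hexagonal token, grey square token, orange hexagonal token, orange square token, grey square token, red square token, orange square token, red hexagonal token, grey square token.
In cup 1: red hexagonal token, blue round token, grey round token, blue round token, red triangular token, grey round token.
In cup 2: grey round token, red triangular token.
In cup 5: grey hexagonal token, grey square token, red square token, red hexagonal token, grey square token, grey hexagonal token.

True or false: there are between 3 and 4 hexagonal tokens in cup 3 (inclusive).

hexagonal tokens in cup 3: 3.
The claim requires 3 ≤ 3 ≤ 4, which holds.

True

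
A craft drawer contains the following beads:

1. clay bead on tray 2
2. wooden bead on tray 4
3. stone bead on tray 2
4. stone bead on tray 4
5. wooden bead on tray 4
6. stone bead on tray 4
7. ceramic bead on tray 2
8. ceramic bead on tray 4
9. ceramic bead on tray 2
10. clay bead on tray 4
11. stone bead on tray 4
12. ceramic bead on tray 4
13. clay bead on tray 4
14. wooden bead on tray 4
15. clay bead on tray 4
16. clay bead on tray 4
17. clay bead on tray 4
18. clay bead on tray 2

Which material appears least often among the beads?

wooden

Counts by material: clay 7, stone 4, ceramic 4, wooden 3.
The minimum is 3, held uniquely by wooden.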